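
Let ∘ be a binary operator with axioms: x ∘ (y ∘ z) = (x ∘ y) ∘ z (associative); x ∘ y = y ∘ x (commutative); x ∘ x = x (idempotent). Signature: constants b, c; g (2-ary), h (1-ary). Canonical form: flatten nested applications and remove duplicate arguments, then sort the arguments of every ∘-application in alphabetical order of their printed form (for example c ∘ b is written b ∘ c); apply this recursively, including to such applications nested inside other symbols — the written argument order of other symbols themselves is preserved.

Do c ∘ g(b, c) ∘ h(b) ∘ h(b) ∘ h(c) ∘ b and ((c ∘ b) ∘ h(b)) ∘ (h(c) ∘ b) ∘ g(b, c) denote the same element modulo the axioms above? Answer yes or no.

Answer: yes — both canonical forms are b ∘ c ∘ g(b, c) ∘ h(b) ∘ h(c)

Derivation:
Left:  c ∘ g(b, c) ∘ h(b) ∘ h(b) ∘ h(c) ∘ b
  Idempotence:  drop duplicate h(b)
  Sort arguments:  b ∘ c ∘ g(b, c) ∘ h(b) ∘ h(c)
Right:  ((c ∘ b) ∘ h(b)) ∘ (h(c) ∘ b) ∘ g(b, c)
  Flatten:  c ∘ b ∘ h(b) ∘ h(c) ∘ b ∘ g(b, c)
  Idempotence:  drop duplicate b
  Order the arguments:  b ∘ c ∘ g(b, c) ∘ h(b) ∘ h(c)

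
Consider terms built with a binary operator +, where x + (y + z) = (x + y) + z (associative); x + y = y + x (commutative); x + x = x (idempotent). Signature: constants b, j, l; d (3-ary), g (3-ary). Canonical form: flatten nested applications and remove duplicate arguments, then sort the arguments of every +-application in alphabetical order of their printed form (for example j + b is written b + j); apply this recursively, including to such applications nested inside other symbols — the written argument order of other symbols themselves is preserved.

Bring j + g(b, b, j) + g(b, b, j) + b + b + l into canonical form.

Answer: b + g(b, b, j) + j + l

Derivation:
Deduplicate:  drop duplicate g(b, b, j), b
Order the arguments:  b + g(b, b, j) + j + l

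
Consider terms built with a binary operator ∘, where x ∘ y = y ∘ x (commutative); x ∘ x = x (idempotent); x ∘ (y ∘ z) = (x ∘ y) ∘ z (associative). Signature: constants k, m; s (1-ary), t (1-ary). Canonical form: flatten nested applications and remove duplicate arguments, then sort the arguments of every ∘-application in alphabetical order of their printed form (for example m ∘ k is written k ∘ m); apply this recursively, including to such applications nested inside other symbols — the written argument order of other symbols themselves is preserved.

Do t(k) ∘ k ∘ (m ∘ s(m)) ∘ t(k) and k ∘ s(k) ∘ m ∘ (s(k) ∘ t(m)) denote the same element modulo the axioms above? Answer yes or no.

Answer: no — k ∘ m ∘ s(m) ∘ t(k) vs k ∘ m ∘ s(k) ∘ t(m)

Derivation:
Left:  t(k) ∘ k ∘ (m ∘ s(m)) ∘ t(k)
  Un-nest:  t(k) ∘ k ∘ m ∘ s(m) ∘ t(k)
  Drop duplicates:  drop duplicate t(k)
  Order the arguments:  k ∘ m ∘ s(m) ∘ t(k)
Right:  k ∘ s(k) ∘ m ∘ (s(k) ∘ t(m))
  Un-nest:  k ∘ s(k) ∘ m ∘ s(k) ∘ t(m)
  Idempotence:  drop duplicate s(k)
  Sort:  k ∘ m ∘ s(k) ∘ t(m)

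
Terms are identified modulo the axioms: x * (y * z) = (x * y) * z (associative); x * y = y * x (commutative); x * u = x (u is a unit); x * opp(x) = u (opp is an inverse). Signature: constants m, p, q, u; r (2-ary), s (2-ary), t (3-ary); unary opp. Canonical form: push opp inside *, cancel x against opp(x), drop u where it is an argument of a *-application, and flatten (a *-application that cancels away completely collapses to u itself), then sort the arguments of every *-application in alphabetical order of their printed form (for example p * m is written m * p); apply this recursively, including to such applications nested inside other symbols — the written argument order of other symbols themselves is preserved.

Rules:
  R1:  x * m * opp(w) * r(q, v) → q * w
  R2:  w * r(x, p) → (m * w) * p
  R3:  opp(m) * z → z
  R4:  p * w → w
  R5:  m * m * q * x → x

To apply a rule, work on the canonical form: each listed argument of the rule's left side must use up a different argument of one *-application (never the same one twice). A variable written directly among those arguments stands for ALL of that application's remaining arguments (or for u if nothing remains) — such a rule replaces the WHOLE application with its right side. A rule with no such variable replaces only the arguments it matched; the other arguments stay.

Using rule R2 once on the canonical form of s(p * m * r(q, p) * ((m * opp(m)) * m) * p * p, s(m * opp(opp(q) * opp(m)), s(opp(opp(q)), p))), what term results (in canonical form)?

Answer: s(m * m * m * p * p * p * p, s(m * m * q, s(q, p)))

Derivation:
Canonical form:  s(m * m * p * p * p * r(q, p), s(m * m * q, s(q, p)))
R2 matches:  uses r(q, p);  w := m * m * p * p * p, x := q
The variable takes the whole remainder — replace the entire application.
Giving:  s(m * m * m * p * p * p * p, s(m * m * q, s(q, p)))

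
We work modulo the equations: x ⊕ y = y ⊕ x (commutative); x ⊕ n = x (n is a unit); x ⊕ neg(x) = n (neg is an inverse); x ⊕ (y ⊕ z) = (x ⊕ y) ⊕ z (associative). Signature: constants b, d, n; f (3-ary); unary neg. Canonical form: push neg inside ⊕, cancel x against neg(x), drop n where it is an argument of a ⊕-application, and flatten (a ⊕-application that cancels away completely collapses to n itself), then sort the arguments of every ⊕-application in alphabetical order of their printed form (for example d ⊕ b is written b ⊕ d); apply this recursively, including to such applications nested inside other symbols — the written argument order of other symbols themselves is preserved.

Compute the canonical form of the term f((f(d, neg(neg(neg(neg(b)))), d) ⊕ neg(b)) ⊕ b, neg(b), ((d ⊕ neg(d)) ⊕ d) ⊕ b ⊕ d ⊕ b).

Focus inside:  (f(d, neg(neg(neg(neg(b)))), d) ⊕ neg(b)) ⊕ b
Push neg inside:  distribute neg over ⊕ and collapse double neg
Inverses cancel:  b cancels
Collect:  f(d, b, d)
Rebuild:  f(f(d, b, d), neg(b), b ⊕ b ⊕ d ⊕ d)

Answer: f(f(d, b, d), neg(b), b ⊕ b ⊕ d ⊕ d)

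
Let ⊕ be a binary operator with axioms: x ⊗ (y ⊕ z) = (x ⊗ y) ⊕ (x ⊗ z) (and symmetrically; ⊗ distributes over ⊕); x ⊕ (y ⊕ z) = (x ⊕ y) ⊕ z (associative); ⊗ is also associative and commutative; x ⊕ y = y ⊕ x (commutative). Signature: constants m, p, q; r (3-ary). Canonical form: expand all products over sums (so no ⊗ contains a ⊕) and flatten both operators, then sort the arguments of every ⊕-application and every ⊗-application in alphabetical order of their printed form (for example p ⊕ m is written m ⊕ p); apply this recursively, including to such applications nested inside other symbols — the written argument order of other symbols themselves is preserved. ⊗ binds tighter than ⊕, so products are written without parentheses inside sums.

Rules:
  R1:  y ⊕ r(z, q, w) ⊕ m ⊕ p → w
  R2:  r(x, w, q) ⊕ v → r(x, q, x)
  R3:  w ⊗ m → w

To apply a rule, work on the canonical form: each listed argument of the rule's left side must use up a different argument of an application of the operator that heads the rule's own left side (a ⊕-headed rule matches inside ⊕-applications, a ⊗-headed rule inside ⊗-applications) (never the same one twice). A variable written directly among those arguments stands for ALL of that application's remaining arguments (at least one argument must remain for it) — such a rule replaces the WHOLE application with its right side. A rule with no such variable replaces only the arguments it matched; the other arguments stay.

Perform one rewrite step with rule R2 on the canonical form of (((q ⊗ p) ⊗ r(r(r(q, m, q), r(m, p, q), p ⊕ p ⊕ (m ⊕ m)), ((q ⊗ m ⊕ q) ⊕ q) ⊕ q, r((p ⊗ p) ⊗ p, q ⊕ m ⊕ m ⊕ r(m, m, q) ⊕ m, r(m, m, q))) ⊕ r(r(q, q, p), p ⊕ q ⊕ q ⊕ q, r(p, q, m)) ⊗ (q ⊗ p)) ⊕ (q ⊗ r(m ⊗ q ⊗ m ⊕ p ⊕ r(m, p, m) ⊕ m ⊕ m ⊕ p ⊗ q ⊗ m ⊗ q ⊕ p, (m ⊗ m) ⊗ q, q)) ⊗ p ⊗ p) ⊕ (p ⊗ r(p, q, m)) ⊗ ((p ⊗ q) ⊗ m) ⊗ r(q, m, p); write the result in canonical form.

Answer: m ⊗ p ⊗ p ⊗ q ⊗ r(p, q, m) ⊗ r(q, m, p) ⊕ p ⊗ p ⊗ q ⊗ r(m ⊕ m ⊕ m ⊗ m ⊗ q ⊕ m ⊗ p ⊗ q ⊗ q ⊕ p ⊕ p ⊕ r(m, p, m), m ⊗ m ⊗ q, q) ⊕ p ⊗ q ⊗ r(r(q, q, p), p ⊕ q ⊕ q ⊕ q, r(p, q, m)) ⊕ p ⊗ q ⊗ r(r(r(q, m, q), r(m, p, q), m ⊕ m ⊕ p ⊕ p), m ⊗ q ⊕ q ⊕ q ⊕ q, r(p ⊗ p ⊗ p, r(m, q, m), r(m, m, q)))

Derivation:
Canonical form:  m ⊗ p ⊗ p ⊗ q ⊗ r(p, q, m) ⊗ r(q, m, p) ⊕ p ⊗ p ⊗ q ⊗ r(m ⊕ m ⊕ m ⊗ m ⊗ q ⊕ m ⊗ p ⊗ q ⊗ q ⊕ p ⊕ p ⊕ r(m, p, m), m ⊗ m ⊗ q, q) ⊕ p ⊗ q ⊗ r(r(q, q, p), p ⊕ q ⊕ q ⊕ q, r(p, q, m)) ⊕ p ⊗ q ⊗ r(r(r(q, m, q), r(m, p, q), m ⊕ m ⊕ p ⊕ p), m ⊗ q ⊕ q ⊕ q ⊕ q, r(p ⊗ p ⊗ p, m ⊕ m ⊕ m ⊕ q ⊕ r(m, m, q), r(m, m, q)))
Match R2:  consume r(m, m, q);  v := m ⊕ m ⊕ m ⊕ q, w := m, x := m
The variable takes the whole remainder — replace the entire application.
Result:  m ⊗ p ⊗ p ⊗ q ⊗ r(p, q, m) ⊗ r(q, m, p) ⊕ p ⊗ p ⊗ q ⊗ r(m ⊕ m ⊕ m ⊗ m ⊗ q ⊕ m ⊗ p ⊗ q ⊗ q ⊕ p ⊕ p ⊕ r(m, p, m), m ⊗ m ⊗ q, q) ⊕ p ⊗ q ⊗ r(r(q, q, p), p ⊕ q ⊕ q ⊕ q, r(p, q, m)) ⊕ p ⊗ q ⊗ r(r(r(q, m, q), r(m, p, q), m ⊕ m ⊕ p ⊕ p), m ⊗ q ⊕ q ⊕ q ⊕ q, r(p ⊗ p ⊗ p, r(m, q, m), r(m, m, q)))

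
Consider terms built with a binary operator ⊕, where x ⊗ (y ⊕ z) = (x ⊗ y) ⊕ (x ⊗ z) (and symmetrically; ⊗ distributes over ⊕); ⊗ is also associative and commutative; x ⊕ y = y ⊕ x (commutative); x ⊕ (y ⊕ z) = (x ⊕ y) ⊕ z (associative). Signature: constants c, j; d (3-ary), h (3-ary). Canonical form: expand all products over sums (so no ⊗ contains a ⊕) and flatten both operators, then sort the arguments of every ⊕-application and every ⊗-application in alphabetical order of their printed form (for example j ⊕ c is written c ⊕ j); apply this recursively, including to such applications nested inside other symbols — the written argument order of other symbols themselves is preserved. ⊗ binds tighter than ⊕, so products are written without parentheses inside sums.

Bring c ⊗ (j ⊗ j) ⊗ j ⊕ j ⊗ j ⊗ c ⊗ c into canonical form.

Flatten:  c ⊗ j ⊗ j ⊗ j ⊕ c ⊗ c ⊗ j ⊗ j
Sort arguments:  c ⊗ c ⊗ j ⊗ j ⊕ c ⊗ j ⊗ j ⊗ j

Answer: c ⊗ c ⊗ j ⊗ j ⊕ c ⊗ j ⊗ j ⊗ j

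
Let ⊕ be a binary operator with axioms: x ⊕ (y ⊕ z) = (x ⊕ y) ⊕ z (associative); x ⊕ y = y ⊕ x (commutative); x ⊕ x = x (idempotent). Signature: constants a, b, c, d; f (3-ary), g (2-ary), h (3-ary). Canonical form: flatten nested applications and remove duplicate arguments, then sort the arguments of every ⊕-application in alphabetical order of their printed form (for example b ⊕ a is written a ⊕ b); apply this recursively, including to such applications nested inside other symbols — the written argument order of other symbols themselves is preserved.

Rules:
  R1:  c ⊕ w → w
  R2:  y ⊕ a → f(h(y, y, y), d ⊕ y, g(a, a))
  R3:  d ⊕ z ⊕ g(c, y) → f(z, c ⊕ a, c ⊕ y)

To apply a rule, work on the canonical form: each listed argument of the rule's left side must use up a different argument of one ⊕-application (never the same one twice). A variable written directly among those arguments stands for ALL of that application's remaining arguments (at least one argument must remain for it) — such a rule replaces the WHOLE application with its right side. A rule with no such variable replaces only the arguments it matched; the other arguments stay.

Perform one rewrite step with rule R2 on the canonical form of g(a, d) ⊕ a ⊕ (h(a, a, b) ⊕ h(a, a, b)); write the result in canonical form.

Canonical form:  a ⊕ g(a, d) ⊕ h(a, a, b)
R2 matches:  uses a;  y := g(a, d) ⊕ h(a, a, b)
Every leftover argument binds to the variable; the entire application is replaced.
Result:  f(h(g(a, d) ⊕ h(a, a, b), g(a, d) ⊕ h(a, a, b), g(a, d) ⊕ h(a, a, b)), d ⊕ g(a, d) ⊕ h(a, a, b), g(a, a))

Answer: f(h(g(a, d) ⊕ h(a, a, b), g(a, d) ⊕ h(a, a, b), g(a, d) ⊕ h(a, a, b)), d ⊕ g(a, d) ⊕ h(a, a, b), g(a, a))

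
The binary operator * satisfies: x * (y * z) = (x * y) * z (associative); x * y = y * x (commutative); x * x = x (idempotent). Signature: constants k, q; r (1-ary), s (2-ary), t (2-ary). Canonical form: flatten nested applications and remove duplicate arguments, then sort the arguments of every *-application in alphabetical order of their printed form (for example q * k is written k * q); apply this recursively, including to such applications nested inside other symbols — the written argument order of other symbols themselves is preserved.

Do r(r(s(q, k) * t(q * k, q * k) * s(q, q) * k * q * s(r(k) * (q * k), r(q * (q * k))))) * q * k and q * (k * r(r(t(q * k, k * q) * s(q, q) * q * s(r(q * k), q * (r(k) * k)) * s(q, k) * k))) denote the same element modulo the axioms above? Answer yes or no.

Left:  r(r(s(q, k) * t(q * k, q * k) * s(q, q) * k * q * s(r(k) * (q * k), r(q * (q * k))))) * q * k
  Inside:  r(r(s(q, k) * t(q * k, q * k) * s(q, q) * k * q * s(r(k) * (q * k), r(q * (q * k)))))  →  r(r(k * q * s(k * q * r(k), r(k * q)) * s(q, k) * s(q, q) * t(k * q, k * q)))
  Sort arguments:  k * q * r(r(k * q * s(k * q * r(k), r(k * q)) * s(q, k) * s(q, q) * t(k * q, k * q)))
Right:  q * (k * r(r(t(q * k, k * q) * s(q, q) * q * s(r(q * k), q * (r(k) * k)) * s(q, k) * k)))
  Flatten:  q * k * r(r(t(q * k, k * q) * s(q, q) * q * s(r(q * k), q * (r(k) * k)) * s(q, k) * k))
  Inside:  r(r(t(q * k, k * q) * s(q, q) * q * s(r(q * k), q * (r(k) * k)) * s(q, k) * k))  →  r(r(k * q * s(q, k) * s(q, q) * s(r(k * q), k * q * r(k)) * t(k * q, k * q)))
  Order the arguments:  k * q * r(r(k * q * s(q, k) * s(q, q) * s(r(k * q), k * q * r(k)) * t(k * q, k * q)))

Answer: no — k * q * r(r(k * q * s(k * q * r(k), r(k * q)) * s(q, k) * s(q, q) * t(k * q, k * q))) vs k * q * r(r(k * q * s(q, k) * s(q, q) * s(r(k * q), k * q * r(k)) * t(k * q, k * q)))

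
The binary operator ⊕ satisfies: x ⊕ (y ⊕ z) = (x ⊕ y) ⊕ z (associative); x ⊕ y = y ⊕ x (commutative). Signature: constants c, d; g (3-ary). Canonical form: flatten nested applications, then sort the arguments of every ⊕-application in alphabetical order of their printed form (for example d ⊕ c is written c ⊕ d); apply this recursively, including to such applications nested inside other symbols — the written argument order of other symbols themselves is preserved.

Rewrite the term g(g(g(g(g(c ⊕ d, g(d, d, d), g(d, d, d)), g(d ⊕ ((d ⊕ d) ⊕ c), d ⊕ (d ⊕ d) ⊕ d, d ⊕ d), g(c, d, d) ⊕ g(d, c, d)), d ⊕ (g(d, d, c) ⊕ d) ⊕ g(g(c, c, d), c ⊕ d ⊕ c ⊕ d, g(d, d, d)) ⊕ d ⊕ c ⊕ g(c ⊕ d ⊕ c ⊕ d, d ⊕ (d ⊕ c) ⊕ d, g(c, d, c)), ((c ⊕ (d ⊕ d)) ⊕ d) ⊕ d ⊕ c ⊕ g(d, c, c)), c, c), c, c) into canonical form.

Answer: g(g(g(g(g(c ⊕ d, g(d, d, d), g(d, d, d)), g(c ⊕ d ⊕ d ⊕ d, d ⊕ d ⊕ d ⊕ d, d ⊕ d), g(c, d, d) ⊕ g(d, c, d)), c ⊕ d ⊕ d ⊕ d ⊕ g(c ⊕ c ⊕ d ⊕ d, c ⊕ d ⊕ d ⊕ d, g(c, d, c)) ⊕ g(d, d, c) ⊕ g(g(c, c, d), c ⊕ c ⊕ d ⊕ d, g(d, d, d)), c ⊕ c ⊕ d ⊕ d ⊕ d ⊕ d ⊕ g(d, c, c)), c, c), c, c)

Derivation:
Work inside:  d ⊕ (g(d, d, c) ⊕ d) ⊕ g(g(c, c, d), c ⊕ d ⊕ c ⊕ d, g(d, d, d)) ⊕ d ⊕ c ⊕ g(c ⊕ d ⊕ c ⊕ d, d ⊕ (d ⊕ c) ⊕ d, g(c, d, c))
Un-nest:  d ⊕ g(d, d, c) ⊕ d ⊕ g(g(c, c, d), c ⊕ d ⊕ c ⊕ d, g(d, d, d)) ⊕ d ⊕ c ⊕ g(c ⊕ d ⊕ c ⊕ d, d ⊕ (d ⊕ c) ⊕ d, g(c, d, c))
Inside:  g(g(c, c, d), c ⊕ d ⊕ c ⊕ d, g(d, d, d))  →  g(g(c, c, d), c ⊕ c ⊕ d ⊕ d, g(d, d, d))
Simplify inside:  g(c ⊕ d ⊕ c ⊕ d, d ⊕ (d ⊕ c) ⊕ d, g(c, d, c))  →  g(c ⊕ c ⊕ d ⊕ d, c ⊕ d ⊕ d ⊕ d, g(c, d, c))
Order the arguments:  c ⊕ d ⊕ d ⊕ d ⊕ g(c ⊕ c ⊕ d ⊕ d, c ⊕ d ⊕ d ⊕ d, g(c, d, c)) ⊕ g(d, d, c) ⊕ g(g(c, c, d), c ⊕ c ⊕ d ⊕ d, g(d, d, d))
Put back:  g(g(g(g(g(c ⊕ d, g(d, d, d), g(d, d, d)), g(c ⊕ d ⊕ d ⊕ d, d ⊕ d ⊕ d ⊕ d, d ⊕ d), g(c, d, d) ⊕ g(d, c, d)), c ⊕ d ⊕ d ⊕ d ⊕ g(c ⊕ c ⊕ d ⊕ d, c ⊕ d ⊕ d ⊕ d, g(c, d, c)) ⊕ g(d, d, c) ⊕ g(g(c, c, d), c ⊕ c ⊕ d ⊕ d, g(d, d, d)), c ⊕ c ⊕ d ⊕ d ⊕ d ⊕ d ⊕ g(d, c, c)), c, c), c, c)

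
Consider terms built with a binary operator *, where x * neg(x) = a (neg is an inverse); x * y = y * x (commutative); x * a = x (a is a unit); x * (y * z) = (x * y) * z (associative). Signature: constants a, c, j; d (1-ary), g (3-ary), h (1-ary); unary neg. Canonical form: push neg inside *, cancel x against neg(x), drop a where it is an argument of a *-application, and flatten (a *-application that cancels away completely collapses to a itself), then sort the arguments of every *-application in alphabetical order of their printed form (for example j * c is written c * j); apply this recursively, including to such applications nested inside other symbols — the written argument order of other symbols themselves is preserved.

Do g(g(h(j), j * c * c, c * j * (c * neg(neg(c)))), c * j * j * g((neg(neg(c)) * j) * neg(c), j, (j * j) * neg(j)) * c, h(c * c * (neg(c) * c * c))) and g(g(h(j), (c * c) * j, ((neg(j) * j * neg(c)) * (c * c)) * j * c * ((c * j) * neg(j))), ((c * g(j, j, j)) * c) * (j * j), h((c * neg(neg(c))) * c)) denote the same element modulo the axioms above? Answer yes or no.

Left:  g(g(h(j), j * c * c, c * j * (c * neg(neg(c)))), c * j * j * g((neg(neg(c)) * j) * neg(c), j, (j * j) * neg(j)) * c, h(c * c * (neg(c) * c * c)))
  Descend into:  c * j * j * g((neg(neg(c)) * j) * neg(c), j, (j * j) * neg(j)) * c
  Push neg inside:  distribute neg over * and collapse double neg
  Combine occurrences:  c * c * j * j * g(j, j, j)
  Order the arguments:  c * c * g(j, j, j) * j * j
  Rebuild:  g(g(h(j), c * c * j, c * c * c * j), c * c * g(j, j, j) * j * j, h(c * c * c))
Right:  g(g(h(j), (c * c) * j, ((neg(j) * j * neg(c)) * (c * c)) * j * c * ((c * j) * neg(j))), ((c * g(j, j, j)) * c) * (j * j), h((c * neg(neg(c))) * c))
  Descend into:  ((neg(j) * j * neg(c)) * (c * c)) * j * c * ((c * j) * neg(j))
  Collect terms:  j * c * c * c
  Sort:  c * c * c * j
  Reassemble:  g(g(h(j), c * c * j, c * c * c * j), c * c * g(j, j, j) * j * j, h(c * c * c))

Answer: yes — both canonical forms are g(g(h(j), c * c * j, c * c * c * j), c * c * g(j, j, j) * j * j, h(c * c * c))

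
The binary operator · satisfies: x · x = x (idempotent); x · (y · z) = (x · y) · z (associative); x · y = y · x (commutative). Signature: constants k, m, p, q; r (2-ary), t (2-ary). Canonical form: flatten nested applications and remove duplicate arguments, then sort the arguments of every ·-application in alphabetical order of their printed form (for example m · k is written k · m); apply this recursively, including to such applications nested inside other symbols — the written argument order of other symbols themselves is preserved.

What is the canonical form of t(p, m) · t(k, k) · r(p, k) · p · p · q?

Answer: p · q · r(p, k) · t(k, k) · t(p, m)

Derivation:
Deduplicate:  drop duplicate p
Sort arguments:  p · q · r(p, k) · t(k, k) · t(p, m)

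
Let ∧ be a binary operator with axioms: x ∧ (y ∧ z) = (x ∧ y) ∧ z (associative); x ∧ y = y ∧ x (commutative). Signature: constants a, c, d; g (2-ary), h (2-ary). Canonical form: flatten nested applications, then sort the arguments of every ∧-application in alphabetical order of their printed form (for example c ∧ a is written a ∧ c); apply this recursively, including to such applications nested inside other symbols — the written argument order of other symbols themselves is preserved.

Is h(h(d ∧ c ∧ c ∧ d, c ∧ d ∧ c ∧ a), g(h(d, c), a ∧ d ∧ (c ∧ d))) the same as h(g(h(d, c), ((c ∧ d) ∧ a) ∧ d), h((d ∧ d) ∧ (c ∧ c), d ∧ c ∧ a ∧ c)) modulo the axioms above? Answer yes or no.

Left:  h(h(d ∧ c ∧ c ∧ d, c ∧ d ∧ c ∧ a), g(h(d, c), a ∧ d ∧ (c ∧ d)))
  Work inside:  a ∧ d ∧ (c ∧ d)
  Merge nested applications:  a ∧ d ∧ c ∧ d
  Order the arguments:  a ∧ c ∧ d ∧ d
  Put back:  h(h(c ∧ c ∧ d ∧ d, a ∧ c ∧ c ∧ d), g(h(d, c), a ∧ c ∧ d ∧ d))
Right:  h(g(h(d, c), ((c ∧ d) ∧ a) ∧ d), h((d ∧ d) ∧ (c ∧ c), d ∧ c ∧ a ∧ c))
  Focus inside:  (d ∧ d) ∧ (c ∧ c)
  Merge nested applications:  d ∧ d ∧ c ∧ c
  Sort arguments:  c ∧ c ∧ d ∧ d
  Rebuild:  h(g(h(d, c), a ∧ c ∧ d ∧ d), h(c ∧ c ∧ d ∧ d, a ∧ c ∧ c ∧ d))

Answer: no — h(h(c ∧ c ∧ d ∧ d, a ∧ c ∧ c ∧ d), g(h(d, c), a ∧ c ∧ d ∧ d)) vs h(g(h(d, c), a ∧ c ∧ d ∧ d), h(c ∧ c ∧ d ∧ d, a ∧ c ∧ c ∧ d))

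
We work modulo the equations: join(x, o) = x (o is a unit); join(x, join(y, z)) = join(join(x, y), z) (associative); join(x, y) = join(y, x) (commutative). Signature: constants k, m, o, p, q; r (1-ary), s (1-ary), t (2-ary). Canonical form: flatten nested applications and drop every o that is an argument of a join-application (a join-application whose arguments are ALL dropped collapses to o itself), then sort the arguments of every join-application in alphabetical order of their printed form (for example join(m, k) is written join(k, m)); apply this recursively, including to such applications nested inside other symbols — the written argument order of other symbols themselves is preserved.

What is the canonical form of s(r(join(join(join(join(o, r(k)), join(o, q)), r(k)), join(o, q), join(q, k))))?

Focus inside:  join(join(join(join(o, r(k)), join(o, q)), r(k)), join(o, q), join(q, k))
Merge nested applications:  join(o, r(k), o, q, r(k), o, q, q, k)
Units out:  drop o (×3)
Sort arguments:  join(k, q, q, q, r(k), r(k))
Reassemble:  s(r(join(k, q, q, q, r(k), r(k))))

Answer: s(r(join(k, q, q, q, r(k), r(k))))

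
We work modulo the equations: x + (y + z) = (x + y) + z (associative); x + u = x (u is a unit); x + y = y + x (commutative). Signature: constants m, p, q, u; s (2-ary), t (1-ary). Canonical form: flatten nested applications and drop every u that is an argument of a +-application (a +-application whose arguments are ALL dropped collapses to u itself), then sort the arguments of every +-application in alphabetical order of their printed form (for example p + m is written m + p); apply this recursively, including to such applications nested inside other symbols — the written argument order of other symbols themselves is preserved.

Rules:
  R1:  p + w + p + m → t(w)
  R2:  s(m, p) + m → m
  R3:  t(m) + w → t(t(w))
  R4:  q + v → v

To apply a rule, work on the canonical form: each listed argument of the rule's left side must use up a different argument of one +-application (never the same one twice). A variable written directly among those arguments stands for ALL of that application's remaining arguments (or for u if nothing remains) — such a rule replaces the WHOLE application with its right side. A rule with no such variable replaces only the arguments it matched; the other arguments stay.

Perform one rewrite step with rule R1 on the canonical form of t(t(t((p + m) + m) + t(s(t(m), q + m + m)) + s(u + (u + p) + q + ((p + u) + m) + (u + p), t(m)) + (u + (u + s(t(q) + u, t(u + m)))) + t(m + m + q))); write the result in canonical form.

Answer: t(t(s(t(p + q), t(m)) + s(t(q), t(m)) + t(m + m + p) + t(m + m + q) + t(s(t(m), m + m + q))))

Derivation:
Canonical form:  t(t(s(m + p + p + p + q, t(m)) + s(t(q), t(m)) + t(m + m + p) + t(m + m + q) + t(s(t(m), m + m + q))))
Apply R1:  consuming m, p, p;  w := p + q
The extension variable absorbs all remaining arguments, so the whole application is rewritten.
Giving:  t(t(s(t(p + q), t(m)) + s(t(q), t(m)) + t(m + m + p) + t(m + m + q) + t(s(t(m), m + m + q))))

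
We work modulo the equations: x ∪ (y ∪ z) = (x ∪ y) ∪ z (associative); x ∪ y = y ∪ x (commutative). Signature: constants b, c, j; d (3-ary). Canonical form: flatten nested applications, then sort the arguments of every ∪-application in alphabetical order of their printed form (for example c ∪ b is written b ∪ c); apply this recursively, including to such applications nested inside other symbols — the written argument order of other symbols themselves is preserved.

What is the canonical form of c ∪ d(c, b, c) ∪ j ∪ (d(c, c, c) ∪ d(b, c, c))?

Answer: c ∪ d(b, c, c) ∪ d(c, b, c) ∪ d(c, c, c) ∪ j

Derivation:
Flatten:  c ∪ d(c, b, c) ∪ j ∪ d(c, c, c) ∪ d(b, c, c)
Order the arguments:  c ∪ d(b, c, c) ∪ d(c, b, c) ∪ d(c, c, c) ∪ j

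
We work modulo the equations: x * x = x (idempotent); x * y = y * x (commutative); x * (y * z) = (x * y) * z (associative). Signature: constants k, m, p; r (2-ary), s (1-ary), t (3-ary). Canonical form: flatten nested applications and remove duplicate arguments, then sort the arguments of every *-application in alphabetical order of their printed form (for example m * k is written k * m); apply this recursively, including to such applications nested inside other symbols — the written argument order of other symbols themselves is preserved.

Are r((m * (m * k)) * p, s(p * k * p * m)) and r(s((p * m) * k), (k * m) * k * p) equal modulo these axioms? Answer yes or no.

Answer: no — r(k * m * p, s(k * m * p)) vs r(s(k * m * p), k * m * p)

Derivation:
Left:  r((m * (m * k)) * p, s(p * k * p * m))
  Descend into:  (m * (m * k)) * p
  Flatten:  m * m * k * p
  Deduplicate:  drop duplicate m
  Sort:  k * m * p
  Put back:  r(k * m * p, s(k * m * p))
Right:  r(s((p * m) * k), (k * m) * k * p)
  Descend into:  (k * m) * k * p
  Un-nest:  k * m * k * p
  Deduplicate:  drop duplicate k
  Sort:  k * m * p
  Reassemble:  r(s(k * m * p), k * m * p)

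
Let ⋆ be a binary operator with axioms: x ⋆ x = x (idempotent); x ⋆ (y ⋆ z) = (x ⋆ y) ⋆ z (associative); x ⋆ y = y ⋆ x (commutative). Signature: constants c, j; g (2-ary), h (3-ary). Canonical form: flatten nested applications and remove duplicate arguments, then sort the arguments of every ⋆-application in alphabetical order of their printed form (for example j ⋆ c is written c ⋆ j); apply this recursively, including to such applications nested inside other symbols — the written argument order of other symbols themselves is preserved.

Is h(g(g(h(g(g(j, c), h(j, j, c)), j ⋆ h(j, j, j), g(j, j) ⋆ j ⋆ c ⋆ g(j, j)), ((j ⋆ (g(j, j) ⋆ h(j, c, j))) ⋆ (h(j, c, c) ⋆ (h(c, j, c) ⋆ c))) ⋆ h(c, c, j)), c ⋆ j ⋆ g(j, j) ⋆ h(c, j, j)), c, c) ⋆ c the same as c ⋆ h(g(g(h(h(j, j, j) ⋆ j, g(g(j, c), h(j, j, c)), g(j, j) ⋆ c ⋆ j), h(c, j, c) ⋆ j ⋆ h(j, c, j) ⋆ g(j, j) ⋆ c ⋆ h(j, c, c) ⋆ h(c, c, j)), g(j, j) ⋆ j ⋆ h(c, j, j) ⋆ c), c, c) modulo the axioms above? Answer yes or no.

Left:  h(g(g(h(g(g(j, c), h(j, j, c)), j ⋆ h(j, j, j), g(j, j) ⋆ j ⋆ c ⋆ g(j, j)), ((j ⋆ (g(j, j) ⋆ h(j, c, j))) ⋆ (h(j, c, c) ⋆ (h(c, j, c) ⋆ c))) ⋆ h(c, c, j)), c ⋆ j ⋆ g(j, j) ⋆ h(c, j, j)), c, c) ⋆ c
  Simplify inside:  h(g(g(h(g(g(j, c), h(j, j, c)), j ⋆ h(j, j, j), g(j, j) ⋆ j ⋆ c ⋆ g(j, j)), ((j ⋆ (g(j, j) ⋆ h(j, c, j))) ⋆ (h(j, c, c) ⋆ (h(c, j, c) ⋆ c))) ⋆ h(c, c, j)), c ⋆ j ⋆ g(j, j) ⋆ h(c, j, j)), c, c)  →  h(g(g(h(g(g(j, c), h(j, j, c)), h(j, j, j) ⋆ j, c ⋆ g(j, j) ⋆ j), c ⋆ g(j, j) ⋆ h(c, c, j) ⋆ h(c, j, c) ⋆ h(j, c, c) ⋆ h(j, c, j) ⋆ j), c ⋆ g(j, j) ⋆ h(c, j, j) ⋆ j), c, c)
  Order the arguments:  c ⋆ h(g(g(h(g(g(j, c), h(j, j, c)), h(j, j, j) ⋆ j, c ⋆ g(j, j) ⋆ j), c ⋆ g(j, j) ⋆ h(c, c, j) ⋆ h(c, j, c) ⋆ h(j, c, c) ⋆ h(j, c, j) ⋆ j), c ⋆ g(j, j) ⋆ h(c, j, j) ⋆ j), c, c)
Right:  c ⋆ h(g(g(h(h(j, j, j) ⋆ j, g(g(j, c), h(j, j, c)), g(j, j) ⋆ c ⋆ j), h(c, j, c) ⋆ j ⋆ h(j, c, j) ⋆ g(j, j) ⋆ c ⋆ h(j, c, c) ⋆ h(c, c, j)), g(j, j) ⋆ j ⋆ h(c, j, j) ⋆ c), c, c)
  Inside:  h(g(g(h(h(j, j, j) ⋆ j, g(g(j, c), h(j, j, c)), g(j, j) ⋆ c ⋆ j), h(c, j, c) ⋆ j ⋆ h(j, c, j) ⋆ g(j, j) ⋆ c ⋆ h(j, c, c) ⋆ h(c, c, j)), g(j, j) ⋆ j ⋆ h(c, j, j) ⋆ c), c, c)  →  h(g(g(h(h(j, j, j) ⋆ j, g(g(j, c), h(j, j, c)), c ⋆ g(j, j) ⋆ j), c ⋆ g(j, j) ⋆ h(c, c, j) ⋆ h(c, j, c) ⋆ h(j, c, c) ⋆ h(j, c, j) ⋆ j), c ⋆ g(j, j) ⋆ h(c, j, j) ⋆ j), c, c)
  Sort:  c ⋆ h(g(g(h(h(j, j, j) ⋆ j, g(g(j, c), h(j, j, c)), c ⋆ g(j, j) ⋆ j), c ⋆ g(j, j) ⋆ h(c, c, j) ⋆ h(c, j, c) ⋆ h(j, c, c) ⋆ h(j, c, j) ⋆ j), c ⋆ g(j, j) ⋆ h(c, j, j) ⋆ j), c, c)

Answer: no — c ⋆ h(g(g(h(g(g(j, c), h(j, j, c)), h(j, j, j) ⋆ j, c ⋆ g(j, j) ⋆ j), c ⋆ g(j, j) ⋆ h(c, c, j) ⋆ h(c, j, c) ⋆ h(j, c, c) ⋆ h(j, c, j) ⋆ j), c ⋆ g(j, j) ⋆ h(c, j, j) ⋆ j), c, c) vs c ⋆ h(g(g(h(h(j, j, j) ⋆ j, g(g(j, c), h(j, j, c)), c ⋆ g(j, j) ⋆ j), c ⋆ g(j, j) ⋆ h(c, c, j) ⋆ h(c, j, c) ⋆ h(j, c, c) ⋆ h(j, c, j) ⋆ j), c ⋆ g(j, j) ⋆ h(c, j, j) ⋆ j), c, c)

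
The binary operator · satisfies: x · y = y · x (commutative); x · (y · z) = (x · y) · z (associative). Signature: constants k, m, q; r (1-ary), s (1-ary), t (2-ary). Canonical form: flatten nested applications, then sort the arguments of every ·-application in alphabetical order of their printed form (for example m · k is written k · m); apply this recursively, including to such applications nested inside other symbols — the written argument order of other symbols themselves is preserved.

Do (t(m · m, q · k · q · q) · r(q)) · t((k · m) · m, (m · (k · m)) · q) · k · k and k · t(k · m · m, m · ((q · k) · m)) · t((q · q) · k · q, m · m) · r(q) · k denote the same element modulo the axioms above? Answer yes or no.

Left:  (t(m · m, q · k · q · q) · r(q)) · t((k · m) · m, (m · (k · m)) · q) · k · k
  Un-nest:  t(m · m, q · k · q · q) · r(q) · t((k · m) · m, (m · (k · m)) · q) · k · k
  Canonicalize subterm:  t(m · m, q · k · q · q)  →  t(m · m, k · q · q · q)
  Inside:  t((k · m) · m, (m · (k · m)) · q)  →  t(k · m · m, k · m · m · q)
  Sort:  k · k · r(q) · t(k · m · m, k · m · m · q) · t(m · m, k · q · q · q)
Right:  k · t(k · m · m, m · ((q · k) · m)) · t((q · q) · k · q, m · m) · r(q) · k
  Simplify inside:  t(k · m · m, m · ((q · k) · m))  →  t(k · m · m, k · m · m · q)
  Simplify inside:  t((q · q) · k · q, m · m)  →  t(k · q · q · q, m · m)
  Sort arguments:  k · k · r(q) · t(k · m · m, k · m · m · q) · t(k · q · q · q, m · m)

Answer: no — k · k · r(q) · t(k · m · m, k · m · m · q) · t(m · m, k · q · q · q) vs k · k · r(q) · t(k · m · m, k · m · m · q) · t(k · q · q · q, m · m)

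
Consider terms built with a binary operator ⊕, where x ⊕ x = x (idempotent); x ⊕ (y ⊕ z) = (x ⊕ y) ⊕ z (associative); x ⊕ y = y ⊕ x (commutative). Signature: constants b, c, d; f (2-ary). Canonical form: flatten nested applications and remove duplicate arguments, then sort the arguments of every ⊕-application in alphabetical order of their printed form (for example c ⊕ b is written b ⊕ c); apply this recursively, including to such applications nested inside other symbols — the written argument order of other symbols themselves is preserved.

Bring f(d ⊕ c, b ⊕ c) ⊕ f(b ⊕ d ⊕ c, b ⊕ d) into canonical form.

Canonicalize subterm:  f(d ⊕ c, b ⊕ c)  →  f(c ⊕ d, b ⊕ c)
Inside:  f(b ⊕ d ⊕ c, b ⊕ d)  →  f(b ⊕ c ⊕ d, b ⊕ d)
Order the arguments:  f(b ⊕ c ⊕ d, b ⊕ d) ⊕ f(c ⊕ d, b ⊕ c)

Answer: f(b ⊕ c ⊕ d, b ⊕ d) ⊕ f(c ⊕ d, b ⊕ c)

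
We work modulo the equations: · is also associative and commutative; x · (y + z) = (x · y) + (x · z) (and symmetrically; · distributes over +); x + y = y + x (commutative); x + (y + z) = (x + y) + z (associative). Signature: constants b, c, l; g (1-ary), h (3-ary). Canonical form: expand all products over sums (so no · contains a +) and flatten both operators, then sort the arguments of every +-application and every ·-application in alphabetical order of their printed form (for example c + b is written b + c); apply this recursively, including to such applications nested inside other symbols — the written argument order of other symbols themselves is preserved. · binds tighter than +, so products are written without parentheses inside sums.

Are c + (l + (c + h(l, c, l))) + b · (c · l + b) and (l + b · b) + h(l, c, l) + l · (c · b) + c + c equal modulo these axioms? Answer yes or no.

Left:  c + (l + (c + h(l, c, l))) + b · (c · l + b)
  Distribute:  c + l + c + h(l, c, l) + b · c · l + b · b
  Sort:  b · b + b · c · l + c + c + h(l, c, l) + l
Right:  (l + b · b) + h(l, c, l) + l · (c · b) + c + c
  Flatten:  l + b · b + h(l, c, l) + b · c · l + c + c
  Sort:  b · b + b · c · l + c + c + h(l, c, l) + l

Answer: yes — both canonical forms are b · b + b · c · l + c + c + h(l, c, l) + l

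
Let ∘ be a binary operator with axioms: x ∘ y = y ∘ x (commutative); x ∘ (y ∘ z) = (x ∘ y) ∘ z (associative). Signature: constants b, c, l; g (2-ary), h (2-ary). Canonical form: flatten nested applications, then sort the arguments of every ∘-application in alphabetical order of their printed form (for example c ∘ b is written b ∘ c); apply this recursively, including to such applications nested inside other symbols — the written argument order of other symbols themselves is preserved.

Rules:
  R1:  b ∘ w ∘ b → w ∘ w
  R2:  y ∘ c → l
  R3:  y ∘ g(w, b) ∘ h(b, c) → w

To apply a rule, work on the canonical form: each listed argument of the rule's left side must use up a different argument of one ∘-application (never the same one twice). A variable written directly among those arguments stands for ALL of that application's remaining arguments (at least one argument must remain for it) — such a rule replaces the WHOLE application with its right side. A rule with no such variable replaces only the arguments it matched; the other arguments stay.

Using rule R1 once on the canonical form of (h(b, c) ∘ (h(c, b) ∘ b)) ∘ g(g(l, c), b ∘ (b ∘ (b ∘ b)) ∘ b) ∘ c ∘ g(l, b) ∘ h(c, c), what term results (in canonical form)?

Canonical form:  b ∘ c ∘ g(g(l, c), b ∘ b ∘ b ∘ b ∘ b) ∘ g(l, b) ∘ h(b, c) ∘ h(c, b) ∘ h(c, c)
R1 matches:  uses b, b;  w := b ∘ b ∘ b
The variable takes the whole remainder — replace the entire application.
Result:  b ∘ c ∘ g(g(l, c), b ∘ b ∘ b ∘ b ∘ b ∘ b) ∘ g(l, b) ∘ h(b, c) ∘ h(c, b) ∘ h(c, c)

Answer: b ∘ c ∘ g(g(l, c), b ∘ b ∘ b ∘ b ∘ b ∘ b) ∘ g(l, b) ∘ h(b, c) ∘ h(c, b) ∘ h(c, c)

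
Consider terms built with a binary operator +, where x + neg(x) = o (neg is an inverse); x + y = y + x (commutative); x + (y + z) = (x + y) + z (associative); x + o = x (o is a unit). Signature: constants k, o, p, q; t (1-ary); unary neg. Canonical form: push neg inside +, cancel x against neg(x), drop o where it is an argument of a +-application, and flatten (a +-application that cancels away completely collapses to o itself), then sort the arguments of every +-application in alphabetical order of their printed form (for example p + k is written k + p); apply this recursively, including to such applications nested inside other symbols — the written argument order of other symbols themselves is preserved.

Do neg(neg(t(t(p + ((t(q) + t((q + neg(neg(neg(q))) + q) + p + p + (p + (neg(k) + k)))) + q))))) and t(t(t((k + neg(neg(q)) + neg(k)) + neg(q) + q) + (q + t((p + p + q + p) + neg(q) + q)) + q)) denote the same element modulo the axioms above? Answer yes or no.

Left:  neg(neg(t(t(p + ((t(q) + t((q + neg(neg(neg(q))) + q) + p + p + (p + (neg(k) + k)))) + q)))))
  Push neg inside:  distribute neg over + and collapse double neg
  Collect terms:  t(t(p + q + t(p + p + p + q) + t(q)))
Right:  t(t(t((k + neg(neg(q)) + neg(k)) + neg(q) + q) + (q + t((p + p + q + p) + neg(q) + q)) + q))
  Descend into:  t((k + neg(neg(q)) + neg(k)) + neg(q) + q) + (q + t((p + p + q + p) + neg(q) + q)) + q
  Push neg inside:  distribute neg over + and collapse double neg
  Combine occurrences:  t(q) + q + q + t(p + p + p + q)
  Sort:  q + q + t(p + p + p + q) + t(q)
  Reassemble:  t(t(q + q + t(p + p + p + q) + t(q)))

Answer: no — t(t(p + q + t(p + p + p + q) + t(q))) vs t(t(q + q + t(p + p + p + q) + t(q)))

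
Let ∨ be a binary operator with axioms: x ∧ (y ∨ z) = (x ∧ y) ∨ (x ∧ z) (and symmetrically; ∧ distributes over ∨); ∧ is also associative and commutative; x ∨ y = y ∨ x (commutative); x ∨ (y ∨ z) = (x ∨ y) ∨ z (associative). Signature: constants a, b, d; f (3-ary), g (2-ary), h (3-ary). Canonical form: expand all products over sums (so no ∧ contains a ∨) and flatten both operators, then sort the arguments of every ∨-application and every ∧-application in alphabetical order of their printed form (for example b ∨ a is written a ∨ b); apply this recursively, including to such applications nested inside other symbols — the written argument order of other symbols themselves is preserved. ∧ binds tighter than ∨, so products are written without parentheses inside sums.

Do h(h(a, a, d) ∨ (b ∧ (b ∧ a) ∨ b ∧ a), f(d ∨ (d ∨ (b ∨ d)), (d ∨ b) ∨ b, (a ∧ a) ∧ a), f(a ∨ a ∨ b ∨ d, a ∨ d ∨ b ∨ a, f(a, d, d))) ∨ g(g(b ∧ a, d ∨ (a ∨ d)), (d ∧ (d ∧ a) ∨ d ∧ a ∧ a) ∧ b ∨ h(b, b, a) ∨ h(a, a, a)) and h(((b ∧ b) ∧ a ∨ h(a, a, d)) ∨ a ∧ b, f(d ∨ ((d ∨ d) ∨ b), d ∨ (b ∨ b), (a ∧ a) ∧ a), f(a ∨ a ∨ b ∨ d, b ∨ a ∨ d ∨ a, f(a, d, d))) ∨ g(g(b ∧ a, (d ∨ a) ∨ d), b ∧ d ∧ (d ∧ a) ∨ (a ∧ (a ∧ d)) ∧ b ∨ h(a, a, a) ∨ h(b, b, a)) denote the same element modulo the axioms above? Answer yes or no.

Left:  h(h(a, a, d) ∨ (b ∧ (b ∧ a) ∨ b ∧ a), f(d ∨ (d ∨ (b ∨ d)), (d ∨ b) ∨ b, (a ∧ a) ∧ a), f(a ∨ a ∨ b ∨ d, a ∨ d ∨ b ∨ a, f(a, d, d))) ∨ g(g(b ∧ a, d ∨ (a ∨ d)), (d ∧ (d ∧ a) ∨ d ∧ a ∧ a) ∧ b ∨ h(b, b, a) ∨ h(a, a, a))
  Expand:  h(a ∧ b ∨ a ∧ b ∧ b ∨ h(a, a, d), f(b ∨ d ∨ d ∨ d, b ∨ b ∨ d, a ∧ a ∧ a), f(a ∨ a ∨ b ∨ d, a ∨ a ∨ b ∨ d, f(a, d, d))) ∨ g(g(a ∧ b, a ∨ d ∨ d), a ∧ a ∧ b ∧ d ∨ a ∧ b ∧ d ∧ d ∨ h(a, a, a) ∨ h(b, b, a))
  Order the arguments:  g(g(a ∧ b, a ∨ d ∨ d), a ∧ a ∧ b ∧ d ∨ a ∧ b ∧ d ∧ d ∨ h(a, a, a) ∨ h(b, b, a)) ∨ h(a ∧ b ∨ a ∧ b ∧ b ∨ h(a, a, d), f(b ∨ d ∨ d ∨ d, b ∨ b ∨ d, a ∧ a ∧ a), f(a ∨ a ∨ b ∨ d, a ∨ a ∨ b ∨ d, f(a, d, d)))
Right:  h(((b ∧ b) ∧ a ∨ h(a, a, d)) ∨ a ∧ b, f(d ∨ ((d ∨ d) ∨ b), d ∨ (b ∨ b), (a ∧ a) ∧ a), f(a ∨ a ∨ b ∨ d, b ∨ a ∨ d ∨ a, f(a, d, d))) ∨ g(g(b ∧ a, (d ∨ a) ∨ d), b ∧ d ∧ (d ∧ a) ∨ (a ∧ (a ∧ d)) ∧ b ∨ h(a, a, a) ∨ h(b, b, a))
  Un-nest:  h(a ∧ b ∨ a ∧ b ∧ b ∨ h(a, a, d), f(b ∨ d ∨ d ∨ d, b ∨ b ∨ d, a ∧ a ∧ a), f(a ∨ a ∨ b ∨ d, a ∨ a ∨ b ∨ d, f(a, d, d))) ∨ g(g(a ∧ b, a ∨ d ∨ d), a ∧ a ∧ b ∧ d ∨ a ∧ b ∧ d ∧ d ∨ h(a, a, a) ∨ h(b, b, a))
  Sort:  g(g(a ∧ b, a ∨ d ∨ d), a ∧ a ∧ b ∧ d ∨ a ∧ b ∧ d ∧ d ∨ h(a, a, a) ∨ h(b, b, a)) ∨ h(a ∧ b ∨ a ∧ b ∧ b ∨ h(a, a, d), f(b ∨ d ∨ d ∨ d, b ∨ b ∨ d, a ∧ a ∧ a), f(a ∨ a ∨ b ∨ d, a ∨ a ∨ b ∨ d, f(a, d, d)))

Answer: yes — both canonical forms are g(g(a ∧ b, a ∨ d ∨ d), a ∧ a ∧ b ∧ d ∨ a ∧ b ∧ d ∧ d ∨ h(a, a, a) ∨ h(b, b, a)) ∨ h(a ∧ b ∨ a ∧ b ∧ b ∨ h(a, a, d), f(b ∨ d ∨ d ∨ d, b ∨ b ∨ d, a ∧ a ∧ a), f(a ∨ a ∨ b ∨ d, a ∨ a ∨ b ∨ d, f(a, d, d)))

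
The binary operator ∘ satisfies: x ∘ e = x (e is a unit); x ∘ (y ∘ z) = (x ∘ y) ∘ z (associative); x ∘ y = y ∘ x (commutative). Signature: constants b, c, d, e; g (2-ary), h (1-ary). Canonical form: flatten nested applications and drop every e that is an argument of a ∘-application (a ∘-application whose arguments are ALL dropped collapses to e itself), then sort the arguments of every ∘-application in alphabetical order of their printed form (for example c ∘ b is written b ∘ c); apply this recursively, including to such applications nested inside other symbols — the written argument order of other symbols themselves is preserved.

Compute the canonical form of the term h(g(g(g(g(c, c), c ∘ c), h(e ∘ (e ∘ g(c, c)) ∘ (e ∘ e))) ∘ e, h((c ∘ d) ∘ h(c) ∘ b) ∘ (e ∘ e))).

Answer: h(g(g(g(g(c, c), c ∘ c), h(g(c, c))), h(b ∘ c ∘ d ∘ h(c))))

Derivation:
Work inside:  g(g(g(c, c), c ∘ c), h(e ∘ (e ∘ g(c, c)) ∘ (e ∘ e))) ∘ e
Canonicalize subterm:  g(g(g(c, c), c ∘ c), h(e ∘ (e ∘ g(c, c)) ∘ (e ∘ e)))  →  g(g(g(c, c), c ∘ c), h(g(c, c)))
Drop the unit:  drop e
Sort:  g(g(g(c, c), c ∘ c), h(g(c, c)))
Rebuild:  h(g(g(g(g(c, c), c ∘ c), h(g(c, c))), h(b ∘ c ∘ d ∘ h(c))))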